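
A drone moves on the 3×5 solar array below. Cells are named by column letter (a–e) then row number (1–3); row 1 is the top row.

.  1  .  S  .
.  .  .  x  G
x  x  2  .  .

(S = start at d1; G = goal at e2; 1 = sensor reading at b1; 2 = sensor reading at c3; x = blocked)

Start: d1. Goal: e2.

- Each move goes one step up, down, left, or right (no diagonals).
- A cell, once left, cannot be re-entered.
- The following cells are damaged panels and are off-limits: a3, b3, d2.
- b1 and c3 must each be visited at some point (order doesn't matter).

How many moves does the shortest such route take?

8

Any route passes through b1 and c3 in some order between d1 and e2. Summing Manhattan distances along each leg and taking the cheapest ordering (d1 → b1 → c3 → e2) gives a lower bound of 2 + 3 + 3 = 8 moves.
A route of 8 moves achieves this: d1 → c1 → b1 → b2 → c2 → c3 → d3 → e3 → e2.
Since 8 matches the lower bound, it is optimal.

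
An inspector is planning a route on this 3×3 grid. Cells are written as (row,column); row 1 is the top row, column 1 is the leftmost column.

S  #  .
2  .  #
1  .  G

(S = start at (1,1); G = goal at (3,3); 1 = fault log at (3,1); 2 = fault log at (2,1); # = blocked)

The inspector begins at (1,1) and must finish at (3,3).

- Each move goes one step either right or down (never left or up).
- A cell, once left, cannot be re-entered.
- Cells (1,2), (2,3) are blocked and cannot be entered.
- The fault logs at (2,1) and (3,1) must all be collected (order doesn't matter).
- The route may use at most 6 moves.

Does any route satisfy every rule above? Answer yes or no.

yes

One route that works: (1,1) → (2,1) → (3,1) → (3,2) → (3,3).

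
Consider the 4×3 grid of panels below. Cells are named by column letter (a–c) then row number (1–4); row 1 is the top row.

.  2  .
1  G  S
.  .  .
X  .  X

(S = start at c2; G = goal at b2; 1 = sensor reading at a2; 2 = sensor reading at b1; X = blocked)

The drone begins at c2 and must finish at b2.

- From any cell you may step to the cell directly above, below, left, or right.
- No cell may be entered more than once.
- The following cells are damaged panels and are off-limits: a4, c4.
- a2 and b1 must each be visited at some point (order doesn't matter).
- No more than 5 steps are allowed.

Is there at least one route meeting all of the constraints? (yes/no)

One route that works: c2 → c1 → b1 → a1 → a2 → b2.

yes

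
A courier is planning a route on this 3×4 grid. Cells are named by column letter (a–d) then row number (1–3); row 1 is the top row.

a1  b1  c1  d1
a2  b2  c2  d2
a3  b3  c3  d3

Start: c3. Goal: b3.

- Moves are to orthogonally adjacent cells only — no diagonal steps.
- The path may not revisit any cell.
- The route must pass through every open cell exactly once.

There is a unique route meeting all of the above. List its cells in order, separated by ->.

c3 -> d3 -> d2 -> d1 -> c1 -> c2 -> b2 -> b1 -> a1 -> a2 -> a3 -> b3

Need to visit all 12 open cells exactly once, starting at c3 and ending at b3.
Cell a3 has only two open neighbours (a2 and b3), so the path must pass straight through it: one of those is the cell it's entered from and the other is where it exits.
Route from c3: right 1 to d3, up 2 to d1, left 1 to c1, down 1 to c2, left 1 to b2, up 1 to b1, left 1 to a1, down 2 to a3, right 1 to b3 — 11 moves in all.
Check: all 12 open cells covered.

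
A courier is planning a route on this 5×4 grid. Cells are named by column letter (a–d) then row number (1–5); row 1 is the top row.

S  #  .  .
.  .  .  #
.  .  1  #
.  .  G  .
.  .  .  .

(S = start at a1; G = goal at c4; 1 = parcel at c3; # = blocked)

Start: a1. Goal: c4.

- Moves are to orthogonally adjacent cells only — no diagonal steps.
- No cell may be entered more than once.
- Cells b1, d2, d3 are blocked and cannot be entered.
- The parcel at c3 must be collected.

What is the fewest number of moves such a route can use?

Any route passes through c3 somewhere between a1 and c4. Summing Manhattan distances along the two legs (a1 → c3 → c4) gives a lower bound of 4 + 1 = 5 moves.
A route of 5 moves achieves this: a1 → a2 → a3 → b3 → c3 → c4.
Since 5 matches the lower bound, it is optimal.

5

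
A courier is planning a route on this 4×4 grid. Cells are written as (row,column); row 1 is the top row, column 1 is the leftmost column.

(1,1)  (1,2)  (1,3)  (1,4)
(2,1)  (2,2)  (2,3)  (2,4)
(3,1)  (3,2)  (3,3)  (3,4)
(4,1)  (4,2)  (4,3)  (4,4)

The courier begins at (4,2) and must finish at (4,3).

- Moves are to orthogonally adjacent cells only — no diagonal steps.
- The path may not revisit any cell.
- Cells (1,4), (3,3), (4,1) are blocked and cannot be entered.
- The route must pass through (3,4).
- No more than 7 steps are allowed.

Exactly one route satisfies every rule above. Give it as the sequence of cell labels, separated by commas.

The budget equals the shortest possible length, so every move has to be on a shortest route through the required cells.
Route from (4,2): up 2 to (2,2), right 2 to (2,4), down 2 to (4,4), left 1 to (4,3) — 7 moves in all.
Check: all required cells visited; 7 ≤ 7 moves.

(4,2), (3,2), (2,2), (2,3), (2,4), (3,4), (4,4), (4,3)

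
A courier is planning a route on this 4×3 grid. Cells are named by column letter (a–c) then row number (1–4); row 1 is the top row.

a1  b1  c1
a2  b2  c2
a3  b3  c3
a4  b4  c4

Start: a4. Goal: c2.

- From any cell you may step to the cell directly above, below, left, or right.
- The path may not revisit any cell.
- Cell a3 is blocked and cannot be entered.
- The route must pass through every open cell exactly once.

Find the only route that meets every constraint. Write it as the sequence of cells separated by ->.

a4 -> b4 -> c4 -> c3 -> b3 -> b2 -> a2 -> a1 -> b1 -> c1 -> c2

Need to visit all 11 open cells exactly once, starting at a4 and ending at c2.
Route from a4: right 2 to c4, up 1 to c3, left 1 to b3, up 1 to b2, left 1 to a2, up 1 to a1, right 2 to c1, down 1 to c2 — 10 moves in all.
Check: all 11 open cells covered.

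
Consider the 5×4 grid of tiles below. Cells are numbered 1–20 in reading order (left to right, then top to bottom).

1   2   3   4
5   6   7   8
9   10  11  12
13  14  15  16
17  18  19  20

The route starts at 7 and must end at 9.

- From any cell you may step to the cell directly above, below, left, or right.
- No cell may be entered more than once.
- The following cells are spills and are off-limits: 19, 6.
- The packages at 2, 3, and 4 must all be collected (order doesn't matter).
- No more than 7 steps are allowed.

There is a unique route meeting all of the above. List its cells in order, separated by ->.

7 -> 8 -> 4 -> 3 -> 2 -> 1 -> 5 -> 9

The 7-move cap with required stops at 2, 3, 4 leaves no slack for detours.
Route from 7: right to 8, up to 4, 3× left (reaching 1), 2× down (reaching 9) — 7 moves in all.
Check: all required cells visited; 7 ≤ 7 moves.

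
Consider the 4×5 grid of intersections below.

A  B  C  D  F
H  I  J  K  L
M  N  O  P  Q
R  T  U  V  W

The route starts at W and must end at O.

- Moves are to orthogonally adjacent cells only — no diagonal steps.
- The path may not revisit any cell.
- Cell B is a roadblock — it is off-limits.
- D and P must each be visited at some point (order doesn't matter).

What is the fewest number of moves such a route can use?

7

Any route passes through D and P in some order between W and O. Summing Manhattan distances along each leg and taking the cheapest ordering (W → D → P → O) gives a lower bound of 4 + 2 + 1 = 7 moves.
A route of 7 moves achieves this: W → Q → L → F → D → K → P → O.
Since 7 matches the lower bound, it is optimal.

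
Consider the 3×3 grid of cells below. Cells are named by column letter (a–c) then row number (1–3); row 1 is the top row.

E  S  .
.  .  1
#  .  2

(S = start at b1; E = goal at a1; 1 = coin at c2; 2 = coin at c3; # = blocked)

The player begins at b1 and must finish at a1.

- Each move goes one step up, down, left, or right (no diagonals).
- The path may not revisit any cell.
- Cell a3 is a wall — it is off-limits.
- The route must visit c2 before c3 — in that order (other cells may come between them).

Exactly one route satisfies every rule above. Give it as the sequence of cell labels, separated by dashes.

The waypoints must appear in the order c2, c3, with no cell reused.
Route from b1: right 1 to c1, down 2 to c3, left 1 to b3, up 1 to b2, left 1 to a2, up 1 to a1 — 7 moves in all.
Check: order respected (1 at step 2, 2 at step 3).

b1 - c1 - c2 - c3 - b3 - b2 - a2 - a1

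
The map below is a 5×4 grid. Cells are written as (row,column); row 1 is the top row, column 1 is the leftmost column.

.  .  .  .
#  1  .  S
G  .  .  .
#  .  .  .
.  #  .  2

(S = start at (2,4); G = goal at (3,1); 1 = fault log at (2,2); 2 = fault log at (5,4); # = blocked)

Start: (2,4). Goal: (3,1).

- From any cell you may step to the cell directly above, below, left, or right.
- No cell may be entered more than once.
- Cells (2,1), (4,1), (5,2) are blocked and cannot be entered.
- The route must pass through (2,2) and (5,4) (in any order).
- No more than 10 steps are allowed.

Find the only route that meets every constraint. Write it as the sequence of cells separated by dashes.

(2,4) - (3,4) - (4,4) - (5,4) - (5,3) - (4,3) - (3,3) - (2,3) - (2,2) - (3,2) - (3,1)

The 10-move cap with required stops at (2,2), (5,4) leaves no slack for detours.
Route from (2,4): down 3 to (5,4), left 1 to (5,3), up 3 to (2,3), left 1 to (2,2), down 1 to (3,2), left 1 to (3,1) — 10 moves in all.
Check: all required cells visited; 10 ≤ 10 moves.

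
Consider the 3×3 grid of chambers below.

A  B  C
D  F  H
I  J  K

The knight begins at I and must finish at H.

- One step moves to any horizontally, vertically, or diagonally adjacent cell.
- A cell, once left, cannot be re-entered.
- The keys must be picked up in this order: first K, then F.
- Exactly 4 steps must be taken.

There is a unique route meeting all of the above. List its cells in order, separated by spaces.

The waypoints must appear in the order K, F, with no cell reused.
Route from I: right 2 to K, up-left 1 to F, right 1 to H — 4 moves in all.
Check: order respected (K at step 2, F at step 3); 4 moves as required.

I J K F H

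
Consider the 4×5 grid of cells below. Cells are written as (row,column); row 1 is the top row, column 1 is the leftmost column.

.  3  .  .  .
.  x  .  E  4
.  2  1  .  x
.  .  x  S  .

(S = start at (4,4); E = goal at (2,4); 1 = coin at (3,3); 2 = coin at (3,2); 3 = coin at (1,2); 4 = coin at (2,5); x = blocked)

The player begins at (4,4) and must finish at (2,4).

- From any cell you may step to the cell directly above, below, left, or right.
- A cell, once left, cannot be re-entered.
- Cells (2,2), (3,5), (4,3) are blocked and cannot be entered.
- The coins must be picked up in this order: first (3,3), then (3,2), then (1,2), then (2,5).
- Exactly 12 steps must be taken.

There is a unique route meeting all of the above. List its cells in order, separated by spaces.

The waypoints must appear in the order (3,3), (3,2), (1,2), (2,5), with no cell reused.
Route from (4,4): up to (3,4), 3× left (reaching (3,1)), 2× up (reaching (1,1)), 4× right (reaching (1,5)), down to (2,5), left to (2,4) — 12 moves in all.
Check: order respected (1 at step 2, 2 at step 3, 3 at step 7, 4 at step 11); 12 moves as required.

(4,4) (3,4) (3,3) (3,2) (3,1) (2,1) (1,1) (1,2) (1,3) (1,4) (1,5) (2,5) (2,4)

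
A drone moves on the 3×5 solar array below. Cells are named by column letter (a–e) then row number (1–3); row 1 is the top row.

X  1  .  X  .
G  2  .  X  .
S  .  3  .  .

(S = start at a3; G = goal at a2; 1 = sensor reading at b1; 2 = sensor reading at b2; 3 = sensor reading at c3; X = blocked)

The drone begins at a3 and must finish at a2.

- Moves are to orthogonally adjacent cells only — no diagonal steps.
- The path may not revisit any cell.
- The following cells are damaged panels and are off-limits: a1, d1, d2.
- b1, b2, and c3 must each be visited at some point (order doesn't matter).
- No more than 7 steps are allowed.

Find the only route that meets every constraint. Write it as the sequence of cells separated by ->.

a3 -> b3 -> c3 -> c2 -> c1 -> b1 -> b2 -> a2

The budget equals the shortest possible length, so every move has to be on a shortest route through the required cells.
Route from a3: right 2 to c3, up 2 to c1, left 1 to b1, down 1 to b2, left 1 to a2 — 7 moves in all.
Check: all required cells visited; 7 ≤ 7 moves.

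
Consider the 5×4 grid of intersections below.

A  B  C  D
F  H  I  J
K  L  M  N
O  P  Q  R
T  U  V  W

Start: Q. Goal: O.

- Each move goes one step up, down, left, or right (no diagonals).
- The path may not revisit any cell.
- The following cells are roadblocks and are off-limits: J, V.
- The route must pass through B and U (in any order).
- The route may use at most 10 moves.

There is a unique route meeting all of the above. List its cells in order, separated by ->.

The 10-move cap with required stops at B, U leaves no slack for detours.
Route from Q: 3× up (reaching C), left to B, 4× down (reaching U), left to T, up to O — 10 moves in all.
Check: all required cells visited; 10 ≤ 10 moves.

Q -> M -> I -> C -> B -> H -> L -> P -> U -> T -> O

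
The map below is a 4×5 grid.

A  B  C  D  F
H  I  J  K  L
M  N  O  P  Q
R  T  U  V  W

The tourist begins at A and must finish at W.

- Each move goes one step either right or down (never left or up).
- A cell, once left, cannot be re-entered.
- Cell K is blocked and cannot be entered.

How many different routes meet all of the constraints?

A right/down-only route from A to W makes exactly 3 down-moves and 4 right-moves in some order.
With no other constraints that would be C(7,3) = 35 routes.
Subtract routes through each blocked cell (inclusion–exclusion for overlaps): − through K: 12 → 23.
That gives 23 routes.

23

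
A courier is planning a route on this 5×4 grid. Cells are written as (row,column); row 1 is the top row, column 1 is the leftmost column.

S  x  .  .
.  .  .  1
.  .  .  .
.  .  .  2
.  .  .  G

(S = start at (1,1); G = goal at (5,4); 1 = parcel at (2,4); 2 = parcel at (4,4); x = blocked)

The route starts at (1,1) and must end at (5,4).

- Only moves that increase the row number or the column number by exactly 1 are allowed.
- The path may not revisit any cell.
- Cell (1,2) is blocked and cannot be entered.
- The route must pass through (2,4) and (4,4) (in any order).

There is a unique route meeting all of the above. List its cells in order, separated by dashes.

Moves only go right or down, so the column and row indices never decrease.
Route from (1,1): down 1 to (2,1), right 3 to (2,4), down 3 to (5,4) — 7 moves in all.
Check: all required cells visited.

(1,1) - (2,1) - (2,2) - (2,3) - (2,4) - (3,4) - (4,4) - (5,4)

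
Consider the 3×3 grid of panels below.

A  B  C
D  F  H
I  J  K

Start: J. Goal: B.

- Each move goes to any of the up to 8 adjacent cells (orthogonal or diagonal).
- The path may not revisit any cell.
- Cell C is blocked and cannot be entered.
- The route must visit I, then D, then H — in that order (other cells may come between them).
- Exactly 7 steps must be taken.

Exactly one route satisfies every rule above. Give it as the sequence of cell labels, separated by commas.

J, I, D, A, F, K, H, B

The waypoints must appear in the order I, D, H, with no cell reused.
Route from J: left to I, 2× up (reaching A), 2× down-right (reaching K), up to H, up-left to B — 7 moves in all.
Check: order respected (I at step 1, D at step 2, H at step 6); 7 moves as required.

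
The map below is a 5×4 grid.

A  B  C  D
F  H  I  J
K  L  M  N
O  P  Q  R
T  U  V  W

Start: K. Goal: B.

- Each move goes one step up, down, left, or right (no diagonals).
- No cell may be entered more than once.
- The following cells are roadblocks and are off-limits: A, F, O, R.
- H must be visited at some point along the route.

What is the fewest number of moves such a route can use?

Any route passes through H somewhere between K and B. Summing Manhattan distances along the two legs (K → H → B) gives a lower bound of 2 + 1 = 3 moves.
A route of 3 moves achieves this: K → L → H → B.
Since 3 matches the lower bound, it is optimal.

3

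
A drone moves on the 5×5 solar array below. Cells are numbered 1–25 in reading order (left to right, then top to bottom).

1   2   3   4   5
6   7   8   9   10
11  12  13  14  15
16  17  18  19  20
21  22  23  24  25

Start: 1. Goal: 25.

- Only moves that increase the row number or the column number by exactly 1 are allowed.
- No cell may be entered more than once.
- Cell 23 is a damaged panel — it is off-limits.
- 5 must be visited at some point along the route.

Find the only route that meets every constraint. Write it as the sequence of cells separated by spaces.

Moves only go right or down, so the column and row indices never decrease.
Route from 1: right 4 to 5, down 4 to 25 — 8 moves in all.
Check: all required cells visited.

1 2 3 4 5 10 15 20 25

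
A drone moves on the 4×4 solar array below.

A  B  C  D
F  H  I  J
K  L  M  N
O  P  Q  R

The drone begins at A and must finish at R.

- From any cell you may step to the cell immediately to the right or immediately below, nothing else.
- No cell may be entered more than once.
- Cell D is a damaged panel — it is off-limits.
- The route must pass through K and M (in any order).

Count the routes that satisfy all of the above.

A right/down-only route from A to R makes exactly 3 down-moves and 3 right-moves in some order.
With no other constraints that would be C(6,3) = 20 routes.
A monotone route can only reach the required cells in the order K, M, so split there and multiply the segment counts (each segment already excludes blocked cells): A→K: 1; K→M: 1; M→R: 2; product = 2.
That gives 2 routes.

2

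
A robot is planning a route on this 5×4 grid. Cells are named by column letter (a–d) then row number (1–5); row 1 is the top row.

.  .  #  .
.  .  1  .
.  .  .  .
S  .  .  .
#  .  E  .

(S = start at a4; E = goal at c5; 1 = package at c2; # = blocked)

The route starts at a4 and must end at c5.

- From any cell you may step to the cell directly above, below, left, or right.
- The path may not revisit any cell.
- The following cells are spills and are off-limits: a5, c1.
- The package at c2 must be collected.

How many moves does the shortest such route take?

Any route passes through c2 somewhere between a4 and c5. Summing Manhattan distances along the two legs (a4 → c2 → c5) gives a lower bound of 4 + 3 = 7 moves.
A route of 7 moves achieves this: a4 → a3 → a2 → b2 → c2 → c3 → c4 → c5.
Since 7 matches the lower bound, it is optimal.

7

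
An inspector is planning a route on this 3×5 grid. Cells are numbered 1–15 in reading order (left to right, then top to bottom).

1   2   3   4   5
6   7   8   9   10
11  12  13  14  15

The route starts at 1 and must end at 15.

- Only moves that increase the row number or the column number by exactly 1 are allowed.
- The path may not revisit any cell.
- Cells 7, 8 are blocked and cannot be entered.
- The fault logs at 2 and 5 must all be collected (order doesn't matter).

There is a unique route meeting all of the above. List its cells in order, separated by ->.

1 -> 2 -> 3 -> 4 -> 5 -> 10 -> 15

Moves only go right or down, so the column and row indices never decrease.
Route from 1: 4× right (reaching 5), 2× down (reaching 15) — 6 moves in all.
Check: all required cells visited.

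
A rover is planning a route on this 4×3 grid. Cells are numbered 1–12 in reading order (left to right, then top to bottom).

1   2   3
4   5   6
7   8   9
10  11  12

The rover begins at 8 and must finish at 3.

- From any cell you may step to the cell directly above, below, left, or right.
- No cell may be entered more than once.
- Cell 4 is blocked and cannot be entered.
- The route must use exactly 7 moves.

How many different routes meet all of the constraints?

2

Need simple routes of exactly 7 moves from 8 to 3 (Manhattan distance 3, so 2 moves are spent on a detour and 2 undoing it).
Enumerating: 8 11 12 9 6 5 2 3 | 8 7 10 11 12 9 6 3.
That gives 2 routes.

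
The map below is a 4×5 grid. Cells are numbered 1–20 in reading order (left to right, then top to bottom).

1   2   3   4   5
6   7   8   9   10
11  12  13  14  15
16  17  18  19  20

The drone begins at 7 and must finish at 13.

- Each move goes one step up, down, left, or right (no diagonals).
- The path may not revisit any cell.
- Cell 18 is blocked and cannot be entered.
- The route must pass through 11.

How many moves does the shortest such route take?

Any route passes through 11 somewhere between 7 and 13. Summing Manhattan distances along the two legs (7 → 11 → 13) gives a lower bound of 2 + 2 = 4 moves.
A route of 4 moves achieves this: 7 → 6 → 11 → 12 → 13.
Since 4 matches the lower bound, it is optimal.

4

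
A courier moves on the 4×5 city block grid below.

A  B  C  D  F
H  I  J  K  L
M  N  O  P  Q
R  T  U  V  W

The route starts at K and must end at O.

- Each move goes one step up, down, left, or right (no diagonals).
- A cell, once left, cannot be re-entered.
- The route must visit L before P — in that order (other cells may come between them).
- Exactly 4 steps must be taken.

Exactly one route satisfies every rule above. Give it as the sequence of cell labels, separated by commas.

The waypoints must appear in the order L, P, with no cell reused.
Route from K: right 1 to L, down 1 to Q, left 2 to O — 4 moves in all.
Check: order respected (L at step 1, P at step 3); 4 moves as required.

K, L, Q, P, O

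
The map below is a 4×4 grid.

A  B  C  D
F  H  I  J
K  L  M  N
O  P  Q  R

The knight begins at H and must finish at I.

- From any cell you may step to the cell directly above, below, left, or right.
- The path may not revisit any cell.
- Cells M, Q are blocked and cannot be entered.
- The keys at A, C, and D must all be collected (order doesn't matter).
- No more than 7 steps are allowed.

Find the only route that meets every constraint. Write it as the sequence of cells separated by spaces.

Any route must reach A, C, and D and still end at I within 7 moves, so the order of the required stops is forced.
Route from H: left 1 to F, up 1 to A, right 3 to D, down 1 to J, left 1 to I — 7 moves in all.
Check: all required cells visited; 7 ≤ 7 moves.

H F A B C D J I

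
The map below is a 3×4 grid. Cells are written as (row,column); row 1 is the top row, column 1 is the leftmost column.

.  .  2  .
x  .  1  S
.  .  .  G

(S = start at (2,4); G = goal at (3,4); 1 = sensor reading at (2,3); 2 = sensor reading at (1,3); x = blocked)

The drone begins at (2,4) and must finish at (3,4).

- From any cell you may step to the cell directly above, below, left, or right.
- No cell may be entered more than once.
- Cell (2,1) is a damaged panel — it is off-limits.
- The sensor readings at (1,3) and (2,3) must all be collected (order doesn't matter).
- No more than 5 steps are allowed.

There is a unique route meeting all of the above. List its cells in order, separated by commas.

(2,4), (1,4), (1,3), (2,3), (3,3), (3,4)

The 5-move cap with required stops at (1,3), (2,3) leaves no slack for detours.
Route from (2,4): up to (1,4), left to (1,3), 2× down (reaching (3,3)), right to (3,4) — 5 moves in all.
Check: all required cells visited; 5 ≤ 5 moves.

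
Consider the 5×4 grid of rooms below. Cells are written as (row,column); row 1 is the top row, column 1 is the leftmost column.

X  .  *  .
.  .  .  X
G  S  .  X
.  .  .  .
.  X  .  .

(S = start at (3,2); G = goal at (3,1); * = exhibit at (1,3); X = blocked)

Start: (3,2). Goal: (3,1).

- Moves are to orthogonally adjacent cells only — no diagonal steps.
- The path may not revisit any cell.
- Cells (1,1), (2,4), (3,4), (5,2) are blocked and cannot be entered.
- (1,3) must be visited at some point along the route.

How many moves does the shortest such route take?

Any route passes through (1,3) somewhere between (3,2) and (3,1). Summing Manhattan distances along the two legs ((3,2) → (1,3) → (3,1)) gives a lower bound of 3 + 4 = 7 moves.
A route of 7 moves achieves this: (3,2) → (3,3) → (2,3) → (1,3) → (1,2) → (2,2) → (2,1) → (3,1).
Since 7 matches the lower bound, it is optimal.

7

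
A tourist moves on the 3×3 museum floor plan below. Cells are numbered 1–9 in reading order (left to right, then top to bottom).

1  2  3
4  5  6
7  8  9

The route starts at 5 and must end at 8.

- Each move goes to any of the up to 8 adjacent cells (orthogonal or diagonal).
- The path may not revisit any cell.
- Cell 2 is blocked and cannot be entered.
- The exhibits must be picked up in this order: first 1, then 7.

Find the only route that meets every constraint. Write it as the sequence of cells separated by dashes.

The waypoints must appear in the order 1, 7, with no cell reused.
Route from 5: up-left 1 to 1, down 2 to 7, right 1 to 8 — 4 moves in all.
Check: order respected (1 at step 1, 7 at step 3).

5 - 1 - 4 - 7 - 8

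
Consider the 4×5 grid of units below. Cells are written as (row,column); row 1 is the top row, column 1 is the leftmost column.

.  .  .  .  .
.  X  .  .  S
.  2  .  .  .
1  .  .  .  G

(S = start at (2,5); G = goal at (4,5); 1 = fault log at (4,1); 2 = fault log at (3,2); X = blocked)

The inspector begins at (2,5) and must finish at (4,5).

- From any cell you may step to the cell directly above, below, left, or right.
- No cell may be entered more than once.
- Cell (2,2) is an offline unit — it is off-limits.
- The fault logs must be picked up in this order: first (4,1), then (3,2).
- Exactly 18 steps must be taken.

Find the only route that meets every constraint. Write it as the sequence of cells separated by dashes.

(2,5) - (1,5) - (1,4) - (2,4) - (2,3) - (1,3) - (1,2) - (1,1) - (2,1) - (3,1) - (4,1) - (4,2) - (3,2) - (3,3) - (4,3) - (4,4) - (3,4) - (3,5) - (4,5)

The waypoints must appear in the order (4,1), (3,2), with no cell reused.
Route from (2,5): up to (1,5), left to (1,4), down to (2,4), left to (2,3), up to (1,3), 2× left (reaching (1,1)), 3× down (reaching (4,1)), right to (4,2), up to (3,2), right to (3,3), down to (4,3), right to (4,4), up to (3,4), right to (3,5), down to (4,5) — 18 moves in all.
Check: order respected (1 at step 10, 2 at step 12); 18 moves as required.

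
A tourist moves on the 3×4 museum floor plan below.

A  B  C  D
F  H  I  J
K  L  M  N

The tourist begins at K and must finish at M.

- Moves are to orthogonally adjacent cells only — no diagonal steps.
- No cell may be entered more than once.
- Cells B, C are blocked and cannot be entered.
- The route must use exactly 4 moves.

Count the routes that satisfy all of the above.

3

Need simple routes of exactly 4 moves from K to M (Manhattan distance 2, so 1 moves are spent on a detour and 1 undoing it).
Enumerating: K F H L M | K F H I M | K L H I M.
That gives 3 routes.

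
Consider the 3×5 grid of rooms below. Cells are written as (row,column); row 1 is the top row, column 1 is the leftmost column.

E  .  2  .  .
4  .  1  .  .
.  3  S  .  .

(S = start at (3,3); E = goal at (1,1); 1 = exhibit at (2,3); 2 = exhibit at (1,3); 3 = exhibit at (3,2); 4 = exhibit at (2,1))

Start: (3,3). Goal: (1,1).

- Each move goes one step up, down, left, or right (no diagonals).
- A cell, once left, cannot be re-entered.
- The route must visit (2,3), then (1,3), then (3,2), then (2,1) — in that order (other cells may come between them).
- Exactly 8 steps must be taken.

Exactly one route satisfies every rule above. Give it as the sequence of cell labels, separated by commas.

(3,3), (2,3), (1,3), (1,2), (2,2), (3,2), (3,1), (2,1), (1,1)

The waypoints must appear in the order (2,3), (1,3), (3,2), (2,1), with no cell reused.
Route from (3,3): up 2 to (1,3), left 1 to (1,2), down 2 to (3,2), left 1 to (3,1), up 2 to (1,1) — 8 moves in all.
Check: order respected (1 at step 1, 2 at step 2, 3 at step 5, 4 at step 7); 8 moves as required.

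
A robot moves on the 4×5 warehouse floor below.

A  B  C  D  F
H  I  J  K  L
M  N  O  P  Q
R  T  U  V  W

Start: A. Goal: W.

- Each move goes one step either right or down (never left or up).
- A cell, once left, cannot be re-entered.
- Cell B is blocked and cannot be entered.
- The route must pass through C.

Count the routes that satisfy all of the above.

A right/down-only route from A to W makes exactly 3 down-moves and 4 right-moves in some order.
With no other constraints that would be C(7,3) = 35 routes.
Split at C and multiply the segment counts (each segment already excludes blocked cells): A→C: 0; C→W: 10; product = 0.
No route satisfies every constraint, so the count is 0.

0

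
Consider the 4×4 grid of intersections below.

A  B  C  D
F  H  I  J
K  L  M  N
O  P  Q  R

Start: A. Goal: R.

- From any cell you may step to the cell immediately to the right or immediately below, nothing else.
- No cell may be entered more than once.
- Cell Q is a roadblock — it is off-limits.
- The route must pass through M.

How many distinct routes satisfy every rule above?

6

A right/down-only route from A to R makes exactly 3 down-moves and 3 right-moves in some order.
With no other constraints that would be C(6,3) = 20 routes.
Split at M and multiply the segment counts (each segment already excludes blocked cells): A→M: 6; M→R: 1; product = 6.
That gives 6 routes.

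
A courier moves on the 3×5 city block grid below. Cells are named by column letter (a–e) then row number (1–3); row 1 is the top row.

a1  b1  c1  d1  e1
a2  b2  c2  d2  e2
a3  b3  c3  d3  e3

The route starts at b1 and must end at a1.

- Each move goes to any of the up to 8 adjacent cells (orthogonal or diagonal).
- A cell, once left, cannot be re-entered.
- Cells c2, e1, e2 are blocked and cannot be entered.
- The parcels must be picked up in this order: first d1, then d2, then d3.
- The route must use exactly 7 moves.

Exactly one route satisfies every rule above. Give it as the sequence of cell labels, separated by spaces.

The waypoints must appear in the order d1, d2, d3, with no cell reused.
Route from b1: right 2 to d1, down 2 to d3, left 1 to c3, up-left 2 to a1 — 7 moves in all.
Check: order respected (d1 at step 2, d2 at step 3, d3 at step 4); 7 moves as required.

b1 c1 d1 d2 d3 c3 b2 a1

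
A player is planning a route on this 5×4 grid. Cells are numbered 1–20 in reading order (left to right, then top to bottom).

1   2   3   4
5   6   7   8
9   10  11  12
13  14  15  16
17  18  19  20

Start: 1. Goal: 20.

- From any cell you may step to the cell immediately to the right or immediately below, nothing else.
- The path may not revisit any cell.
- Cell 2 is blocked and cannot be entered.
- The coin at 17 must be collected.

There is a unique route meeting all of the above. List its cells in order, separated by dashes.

Moves only go right or down, so the column and row indices never decrease.
Route from 1: down 4 to 17, right 3 to 20 — 7 moves in all.
Check: all required cells visited.

1 - 5 - 9 - 13 - 17 - 18 - 19 - 20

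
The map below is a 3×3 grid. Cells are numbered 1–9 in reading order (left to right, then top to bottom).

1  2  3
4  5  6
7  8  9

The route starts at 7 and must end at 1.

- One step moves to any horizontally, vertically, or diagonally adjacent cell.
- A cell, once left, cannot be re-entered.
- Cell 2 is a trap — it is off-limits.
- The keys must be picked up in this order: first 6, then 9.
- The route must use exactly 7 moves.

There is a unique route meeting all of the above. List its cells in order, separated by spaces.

7 5 3 6 9 8 4 1

The waypoints must appear in the order 6, 9, with no cell reused.
Route from 7: up-right 2 to 3, down 2 to 9, left 1 to 8, up-left 1 to 4, up 1 to 1 — 7 moves in all.
Check: order respected (6 at step 3, 9 at step 4); 7 moves as required.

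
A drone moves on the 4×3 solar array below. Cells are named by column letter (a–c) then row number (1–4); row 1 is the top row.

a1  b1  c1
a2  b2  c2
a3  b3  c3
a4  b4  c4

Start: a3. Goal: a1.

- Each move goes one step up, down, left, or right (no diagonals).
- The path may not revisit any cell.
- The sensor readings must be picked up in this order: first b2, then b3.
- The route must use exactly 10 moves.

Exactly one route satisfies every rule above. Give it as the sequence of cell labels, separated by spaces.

a3 a2 b2 b3 b4 c4 c3 c2 c1 b1 a1

The waypoints must appear in the order b2, b3, with no cell reused.
Route from a3: up 1 to a2, right 1 to b2, down 2 to b4, right 1 to c4, up 3 to c1, left 2 to a1 — 10 moves in all.
Check: order respected (b2 at step 2, b3 at step 3); 10 moves as required.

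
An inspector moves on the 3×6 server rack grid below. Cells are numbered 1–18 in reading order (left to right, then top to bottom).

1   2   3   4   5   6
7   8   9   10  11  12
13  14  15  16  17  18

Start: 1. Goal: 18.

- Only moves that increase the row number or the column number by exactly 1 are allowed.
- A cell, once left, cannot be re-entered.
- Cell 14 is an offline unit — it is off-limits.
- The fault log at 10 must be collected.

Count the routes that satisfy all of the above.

12

A right/down-only route from 1 to 18 makes exactly 2 down-moves and 5 right-moves in some order.
With no other constraints that would be C(7,2) = 21 routes.
Split at 10 and multiply the segment counts (each segment already excludes blocked cells): 1→10: 4; 10→18: 3; product = 12.
That gives 12 routes.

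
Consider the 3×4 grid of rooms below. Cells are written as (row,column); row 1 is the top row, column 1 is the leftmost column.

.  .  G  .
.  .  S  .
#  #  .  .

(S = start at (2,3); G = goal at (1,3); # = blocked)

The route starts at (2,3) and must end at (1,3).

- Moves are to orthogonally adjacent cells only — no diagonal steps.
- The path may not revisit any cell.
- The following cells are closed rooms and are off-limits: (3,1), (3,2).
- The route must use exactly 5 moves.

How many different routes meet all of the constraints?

2

Need simple routes of exactly 5 moves from (2,3) to (1,3) (Manhattan distance 1, so 2 moves are spent on a detour and 2 undoing it).
Enumerating: (2,3) (3,3) (3,4) (2,4) (1,4) (1,3) | (2,3) (2,2) (2,1) (1,1) (1,2) (1,3).
That gives 2 routes.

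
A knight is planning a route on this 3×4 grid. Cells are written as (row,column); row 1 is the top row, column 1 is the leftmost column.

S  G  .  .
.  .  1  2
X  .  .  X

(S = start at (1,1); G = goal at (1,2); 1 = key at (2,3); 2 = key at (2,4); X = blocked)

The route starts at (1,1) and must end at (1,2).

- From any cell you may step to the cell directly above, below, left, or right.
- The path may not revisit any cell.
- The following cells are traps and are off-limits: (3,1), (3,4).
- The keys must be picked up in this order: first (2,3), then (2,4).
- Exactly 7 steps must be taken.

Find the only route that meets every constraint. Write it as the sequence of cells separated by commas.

(1,1), (2,1), (2,2), (2,3), (2,4), (1,4), (1,3), (1,2)

The waypoints must appear in the order (2,3), (2,4), with no cell reused.
Route from (1,1): down to (2,1), 3× right (reaching (2,4)), up to (1,4), 2× left (reaching (1,2)) — 7 moves in all.
Check: order respected (1 at step 3, 2 at step 4); 7 moves as required.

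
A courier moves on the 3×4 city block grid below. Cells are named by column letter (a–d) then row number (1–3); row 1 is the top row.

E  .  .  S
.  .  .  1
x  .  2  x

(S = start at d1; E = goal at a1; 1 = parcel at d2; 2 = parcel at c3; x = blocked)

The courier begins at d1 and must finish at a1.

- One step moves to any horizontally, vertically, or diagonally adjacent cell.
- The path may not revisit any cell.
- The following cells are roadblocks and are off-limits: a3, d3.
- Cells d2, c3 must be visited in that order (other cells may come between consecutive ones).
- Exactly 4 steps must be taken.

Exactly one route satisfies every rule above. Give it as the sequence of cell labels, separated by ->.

The waypoints must appear in the order d2, c3, with no cell reused.
Route from d1: down 1 to d2, down-left 1 to c3, up-left 2 to a1 — 4 moves in all.
Check: order respected (1 at step 1, 2 at step 2); 4 moves as required.

d1 -> d2 -> c3 -> b2 -> a1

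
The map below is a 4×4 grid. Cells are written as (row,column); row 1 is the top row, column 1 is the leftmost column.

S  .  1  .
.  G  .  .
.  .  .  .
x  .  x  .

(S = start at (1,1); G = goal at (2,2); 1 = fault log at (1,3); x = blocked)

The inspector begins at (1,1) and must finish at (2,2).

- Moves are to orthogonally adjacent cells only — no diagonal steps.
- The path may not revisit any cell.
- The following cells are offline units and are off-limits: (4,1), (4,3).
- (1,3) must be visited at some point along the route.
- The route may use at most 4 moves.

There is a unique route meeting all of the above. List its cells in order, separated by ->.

The 4-move cap with required stops at (1,3) leaves no slack for detours.
Route from (1,1): right 2 to (1,3), down 1 to (2,3), left 1 to (2,2) — 4 moves in all.
Check: all required cells visited; 4 ≤ 4 moves.

(1,1) -> (1,2) -> (1,3) -> (2,3) -> (2,2)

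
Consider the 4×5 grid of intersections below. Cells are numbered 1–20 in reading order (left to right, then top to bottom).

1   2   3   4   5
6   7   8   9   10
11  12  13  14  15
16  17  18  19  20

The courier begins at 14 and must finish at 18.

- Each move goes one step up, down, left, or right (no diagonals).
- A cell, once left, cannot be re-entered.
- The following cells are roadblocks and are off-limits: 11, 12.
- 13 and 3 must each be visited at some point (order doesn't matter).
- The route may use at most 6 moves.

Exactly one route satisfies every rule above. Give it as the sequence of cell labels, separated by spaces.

14 9 4 3 8 13 18

The budget equals the shortest possible length, so every move has to be on a shortest route through the required cells.
Route from 14: up 2 to 4, left 1 to 3, down 3 to 18 — 6 moves in all.
Check: all required cells visited; 6 ≤ 6 moves.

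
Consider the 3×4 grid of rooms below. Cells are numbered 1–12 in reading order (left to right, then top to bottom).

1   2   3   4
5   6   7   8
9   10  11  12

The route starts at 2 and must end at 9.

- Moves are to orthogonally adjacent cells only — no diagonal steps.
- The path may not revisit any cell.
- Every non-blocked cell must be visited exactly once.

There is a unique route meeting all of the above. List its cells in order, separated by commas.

2, 1, 5, 6, 7, 3, 4, 8, 12, 11, 10, 9

Need to visit all 12 open cells exactly once, starting at 2 and ending at 9.
Cell 12 has only two open neighbours (8 and 11), so the path must pass straight through it: one of those is the cell it's entered from and the other is where it exits.
Route from 2: left 1 to 1, down 1 to 5, right 2 to 7, up 1 to 3, right 1 to 4, down 2 to 12, left 3 to 9 — 11 moves in all.
Check: all 12 open cells covered.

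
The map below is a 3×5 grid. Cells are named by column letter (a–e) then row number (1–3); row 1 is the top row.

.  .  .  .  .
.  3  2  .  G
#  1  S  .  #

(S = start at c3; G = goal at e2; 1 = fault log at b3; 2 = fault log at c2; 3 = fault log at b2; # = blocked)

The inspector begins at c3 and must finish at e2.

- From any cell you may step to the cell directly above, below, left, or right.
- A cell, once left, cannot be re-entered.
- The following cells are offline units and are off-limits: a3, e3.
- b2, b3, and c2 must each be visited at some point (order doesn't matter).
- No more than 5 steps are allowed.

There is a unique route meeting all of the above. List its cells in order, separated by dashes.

The budget equals the shortest possible length, so every move has to be on a shortest route through the required cells.
Route from c3: left 1 to b3, up 1 to b2, right 3 to e2 — 5 moves in all.
Check: all required cells visited; 5 ≤ 5 moves.

c3 - b3 - b2 - c2 - d2 - e2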